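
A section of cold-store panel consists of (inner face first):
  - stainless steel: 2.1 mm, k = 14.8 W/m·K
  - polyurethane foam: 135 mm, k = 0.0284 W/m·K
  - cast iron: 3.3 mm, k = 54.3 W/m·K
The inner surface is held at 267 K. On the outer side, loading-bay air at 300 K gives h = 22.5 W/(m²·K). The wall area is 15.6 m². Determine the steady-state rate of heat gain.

Using the resistance-network approach (series):
R_stainless steel = L/(kA) = 0.0021/(14.8×15.6) = 9.096×10^-6 K/W
R_polyurethane foam = L/(kA) = 0.135/(0.0284×15.6) = 0.3047 K/W
R_cast iron = L/(kA) = 0.0033/(54.3×15.6) = 3.896×10^-6 K/W
R_outer film = 1/(h_o·A) = 1/(22.5×15.6) = 0.002849 K/W
R_total = 0.3076 K/W
Q = ΔT / R_total = 33 / 0.3076

Q ≈ 107 W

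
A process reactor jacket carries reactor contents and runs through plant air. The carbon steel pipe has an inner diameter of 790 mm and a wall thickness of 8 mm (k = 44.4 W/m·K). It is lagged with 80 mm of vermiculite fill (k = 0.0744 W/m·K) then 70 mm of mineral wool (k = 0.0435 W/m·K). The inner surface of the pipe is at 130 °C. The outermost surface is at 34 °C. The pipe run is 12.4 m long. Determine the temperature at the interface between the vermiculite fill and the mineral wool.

T ≈ 87.9 °C

Per-layer cylindrical resistances, series-summed:
R_carbon steel pipe wall = ln(403/395)/(2π×44.4×12.4) = 5.796×10^-6 K/W
R_vermiculite fill = ln(483/403)/(2π×0.0744×12.4) = 0.03124 K/W
R_mineral wool = ln(553/483)/(2π×0.0435×12.4) = 0.03993 K/W
R_total = 0.07118 K/W
Q = ΔT/R_total = 96/0.07118
Q = 1350 W
T_interface = T_inner − Q·ΣR(inner→interface) = 130 − 1350×0.03124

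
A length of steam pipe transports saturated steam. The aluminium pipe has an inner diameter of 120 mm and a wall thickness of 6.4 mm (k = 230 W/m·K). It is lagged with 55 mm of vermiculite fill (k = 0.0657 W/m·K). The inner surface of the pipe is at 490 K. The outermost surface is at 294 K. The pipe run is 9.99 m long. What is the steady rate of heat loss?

Q ≈ 1340 W

Per-layer cylindrical resistances, series-summed:
R_aluminium pipe wall = ln(66.4/60)/(2π×230×9.99) = 7.02×10^-6 K/W
R_vermiculite fill = ln(121.4/66.4)/(2π×0.0657×9.99) = 0.1463 K/W
R_total = 0.1463 K/W
Q = ΔT/R_total = 196/0.1463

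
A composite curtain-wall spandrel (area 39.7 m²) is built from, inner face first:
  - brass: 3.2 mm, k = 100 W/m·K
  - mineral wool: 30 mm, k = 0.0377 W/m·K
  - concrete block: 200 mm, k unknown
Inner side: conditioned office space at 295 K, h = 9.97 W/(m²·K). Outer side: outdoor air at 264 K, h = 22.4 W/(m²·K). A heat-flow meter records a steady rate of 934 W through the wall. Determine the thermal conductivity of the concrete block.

Model the wall as resistances in series:
R_inner film = 1/(h_i·A) = 1/(9.97×39.7) = 0.002526 K/W
R_brass = L/(kA) = 0.0032/(100×39.7) = 8.06×10^-7 K/W
R_mineral wool = L/(kA) = 0.03/(0.0377×39.7) = 0.02004 K/W
R_outer film = 1/(h_o·A) = 1/(22.4×39.7) = 0.001125 K/W
Sum of known resistances R_other = 0.0237 K/W
Total R = ΔT/Q = 31/934 = 0.03319 K/W
R_concrete block = R_total − R_other = 0.009495 K/W
k = L/(R·A) = 0.2/(0.009495×39.7)

k ≈ 0.531 W/(m·K)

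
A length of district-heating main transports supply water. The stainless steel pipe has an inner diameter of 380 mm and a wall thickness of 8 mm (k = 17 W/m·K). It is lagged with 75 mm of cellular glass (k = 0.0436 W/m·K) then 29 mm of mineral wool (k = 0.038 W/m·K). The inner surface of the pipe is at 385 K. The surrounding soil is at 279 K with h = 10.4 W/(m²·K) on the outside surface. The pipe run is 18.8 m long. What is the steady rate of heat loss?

Q ≈ 1210 W

Per-layer cylindrical resistances, series-summed:
R_stainless steel pipe wall = ln(198/190)/(2π×17×18.8) = 2.054×10^-5 K/W
R_cellular glass = ln(273/198)/(2π×0.0436×18.8) = 0.06237 K/W
R_mineral wool = ln(302/273)/(2π×0.038×18.8) = 0.02249 K/W
R_outer film = 1/(h_o·2πr_oL) = 1/(10.4×2π×0.302×18.8) = 0.002695 K/W
R_total = 0.08757 K/W
Q = ΔT/R_total = 106/0.08757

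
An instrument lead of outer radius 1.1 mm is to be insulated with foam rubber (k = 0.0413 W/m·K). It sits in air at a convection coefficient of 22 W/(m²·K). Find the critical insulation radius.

r_cr ≈ 1.88 mm

For a cylinder r_cr = k/h = 0.0413/22
r_cr = 1.88 mm; since the bare radius (1.1 mm) is below r_cr, adding a thin layer of insulation will *increase* heat loss.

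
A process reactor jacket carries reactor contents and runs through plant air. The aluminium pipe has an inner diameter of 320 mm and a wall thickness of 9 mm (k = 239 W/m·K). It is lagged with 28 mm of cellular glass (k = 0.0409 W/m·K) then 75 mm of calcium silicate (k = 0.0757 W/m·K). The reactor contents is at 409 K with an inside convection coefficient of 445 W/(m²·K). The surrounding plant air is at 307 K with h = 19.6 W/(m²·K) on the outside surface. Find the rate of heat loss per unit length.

q′ ≈ 78 W/m

Treating each annulus and film as a series resistance:
R_inner film = 1/(h_i·2πr₁L) = 1/(445×2π×0.16×1) = 0.002235 K/W
R_aluminium pipe wall = ln(169/160)/(2π×239×1) = 3.644×10^-5 K/W
R_cellular glass = ln(197/169)/(2π×0.0409×1) = 0.5966 K/W
R_calcium silicate = ln(272/197)/(2π×0.0757×1) = 0.6782 K/W
R_outer film = 1/(h_o·2πr_oL) = 1/(19.6×2π×0.272×1) = 0.02985 K/W
R_total = 1.307 K/W
Q = ΔT/R_total = 102/1.307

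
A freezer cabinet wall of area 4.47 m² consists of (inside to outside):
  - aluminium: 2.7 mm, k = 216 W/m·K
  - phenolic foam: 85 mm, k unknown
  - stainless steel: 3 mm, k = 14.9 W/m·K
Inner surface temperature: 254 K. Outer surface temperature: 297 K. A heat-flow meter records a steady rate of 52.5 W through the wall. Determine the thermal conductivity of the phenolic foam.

k ≈ 0.0232 W/(m·K)

Thermal resistances in series:
R_aluminium = L/(kA) = 0.0027/(216×4.47) = 2.796×10^-6 K/W
R_stainless steel = L/(kA) = 0.003/(14.9×4.47) = 4.504×10^-5 K/W
Sum of known resistances R_other = 4.784×10^-5 K/W
Total R = ΔT/Q = 43/52.5 = 0.819 K/W
R_phenolic foam = R_total − R_other = 0.819 K/W
k = L/(R·A) = 0.085/(0.819×4.47)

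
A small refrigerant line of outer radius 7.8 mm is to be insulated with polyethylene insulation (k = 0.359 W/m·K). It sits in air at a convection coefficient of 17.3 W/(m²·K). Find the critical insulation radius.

For a cylinder r_cr = k/h = 0.359/17.3
r_cr = 20.8 mm; since the bare radius (7.8 mm) is below r_cr, adding a thin layer of insulation will *increase* heat loss.

r_cr ≈ 20.8 mm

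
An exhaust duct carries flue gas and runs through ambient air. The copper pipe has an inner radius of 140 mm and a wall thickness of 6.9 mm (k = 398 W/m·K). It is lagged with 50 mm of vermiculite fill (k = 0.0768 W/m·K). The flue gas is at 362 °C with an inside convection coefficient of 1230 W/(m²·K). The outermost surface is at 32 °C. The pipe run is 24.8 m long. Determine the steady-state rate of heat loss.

For a radial system each layer contributes R = ln(r_out/r_in)/(2πkL); films add R = 1/(hA).
R_inner film = 1/(h_i·2πr₁L) = 1/(1230×2π×0.14×24.8) = 3.727×10^-5 K/W
R_copper pipe wall = ln(146.9/140)/(2π×398×24.8) = 7.757×10^-7 K/W
R_vermiculite fill = ln(196.9/146.9)/(2π×0.0768×24.8) = 0.02448 K/W
R_total = 0.02452 K/W
Q = ΔT/R_total = 330/0.02452

Q ≈ 13500 W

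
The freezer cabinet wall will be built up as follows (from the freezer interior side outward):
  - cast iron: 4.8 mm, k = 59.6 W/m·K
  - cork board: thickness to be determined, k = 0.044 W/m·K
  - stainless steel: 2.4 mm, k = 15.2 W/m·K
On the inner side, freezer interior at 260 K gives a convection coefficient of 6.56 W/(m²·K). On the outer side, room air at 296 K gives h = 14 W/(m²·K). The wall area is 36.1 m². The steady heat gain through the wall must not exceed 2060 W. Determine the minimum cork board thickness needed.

Thermal resistances in series:
R_inner film = 1/(h_i·A) = 1/(6.56×36.1) = 0.004223 K/W
R_cast iron = L/(kA) = 0.0048/(59.6×36.1) = 2.231×10^-6 K/W
R_stainless steel = L/(kA) = 0.0024/(15.2×36.1) = 4.374×10^-6 K/W
R_outer film = 1/(h_o·A) = 1/(14×36.1) = 0.001979 K/W
Sum of the known resistances R_other = 0.006208 K/W
Required total resistance R_tot = ΔT/Q_allow = 36/2060 = 0.01748 K/W
R_cork board = R_tot − R_other = 0.01127 K/W
L = R·k·A = 0.01127×0.044×36.1

L ≈ 17.9 mm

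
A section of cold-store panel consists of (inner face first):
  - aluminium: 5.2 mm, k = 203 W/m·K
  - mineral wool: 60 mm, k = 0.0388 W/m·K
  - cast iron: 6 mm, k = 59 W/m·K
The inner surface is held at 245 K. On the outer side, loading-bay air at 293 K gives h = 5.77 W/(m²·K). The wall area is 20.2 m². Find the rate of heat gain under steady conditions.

Treating each layer as a thermal resistance in series:
R_aluminium = L/(kA) = 0.0052/(203×20.2) = 1.268×10^-6 K/W
R_mineral wool = L/(kA) = 0.06/(0.0388×20.2) = 0.07655 K/W
R_cast iron = L/(kA) = 0.006/(59×20.2) = 5.034×10^-6 K/W
R_outer film = 1/(h_o·A) = 1/(5.77×20.2) = 0.00858 K/W
R_total = 0.08514 K/W
Q = ΔT / R_total = 48 / 0.08514

Q ≈ 564 W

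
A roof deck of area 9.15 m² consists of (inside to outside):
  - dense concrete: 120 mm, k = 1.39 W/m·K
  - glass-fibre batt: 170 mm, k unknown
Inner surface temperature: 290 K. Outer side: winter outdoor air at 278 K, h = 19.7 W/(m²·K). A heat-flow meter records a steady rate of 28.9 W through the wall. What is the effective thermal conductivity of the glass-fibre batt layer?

k ≈ 0.0464 W/(m·K)

Model the wall as resistances in series:
R_dense concrete = L/(kA) = 0.12/(1.39×9.15) = 0.009435 K/W
R_outer film = 1/(h_o·A) = 1/(19.7×9.15) = 0.005548 K/W
Sum of known resistances R_other = 0.01498 K/W
Total R = ΔT/Q = 12/28.9 = 0.4152 K/W
R_glass-fibre batt = R_total − R_other = 0.4002 K/W
k = L/(R·A) = 0.17/(0.4002×9.15)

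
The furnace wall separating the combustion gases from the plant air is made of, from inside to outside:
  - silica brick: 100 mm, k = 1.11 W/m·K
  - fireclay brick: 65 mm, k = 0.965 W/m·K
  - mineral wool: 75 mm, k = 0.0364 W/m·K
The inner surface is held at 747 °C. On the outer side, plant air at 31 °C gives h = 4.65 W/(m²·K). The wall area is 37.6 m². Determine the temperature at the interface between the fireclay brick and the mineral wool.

Using the resistance-network approach (series):
R_silica brick = L/(kA) = 0.1/(1.11×37.6) = 0.002396 K/W
R_fireclay brick = L/(kA) = 0.065/(0.965×37.6) = 0.001791 K/W
R_mineral wool = L/(kA) = 0.075/(0.0364×37.6) = 0.0548 K/W
R_outer film = 1/(h_o·A) = 1/(4.65×37.6) = 0.00572 K/W
R_total = 0.06471 K/W;  Q = ΔT/R_total = 716/0.06471 = 11070 W
T_interface = T_inner − Q·ΣR(inner→interface) = 747 − 11100×0.004187

T ≈ 701 °C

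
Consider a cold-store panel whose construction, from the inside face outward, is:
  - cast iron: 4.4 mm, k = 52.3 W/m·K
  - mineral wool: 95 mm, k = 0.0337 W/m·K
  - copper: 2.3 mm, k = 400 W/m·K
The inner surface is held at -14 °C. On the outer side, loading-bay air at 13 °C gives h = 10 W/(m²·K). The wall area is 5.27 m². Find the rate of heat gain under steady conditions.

Q ≈ 48.7 W

Using the resistance-network approach (series):
R_cast iron = L/(kA) = 0.0044/(52.3×5.27) = 1.596×10^-5 K/W
R_mineral wool = L/(kA) = 0.095/(0.0337×5.27) = 0.5349 K/W
R_copper = L/(kA) = 0.0023/(400×5.27) = 1.091×10^-6 K/W
R_outer film = 1/(h_o·A) = 1/(10×5.27) = 0.01898 K/W
R_total = 0.5539 K/W
Q = ΔT / R_total = 27 / 0.5539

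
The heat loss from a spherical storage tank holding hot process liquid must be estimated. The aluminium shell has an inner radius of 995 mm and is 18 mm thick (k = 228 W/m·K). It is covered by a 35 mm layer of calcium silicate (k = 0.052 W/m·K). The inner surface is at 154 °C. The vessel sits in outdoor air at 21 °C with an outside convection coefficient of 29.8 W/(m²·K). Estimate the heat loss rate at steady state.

For a spherical shell R = (1/r₁ − 1/r₂)/(4πk); film R = 1/(h·4πr²). In series:
R_aluminium shell = (1/0.995 − 1/1.013)/(4π×228) = 6.233×10^-6 K/W
R_calcium silicate = (1/1.013 − 1/1.048)/(4π×0.052) = 0.05045 K/W
R_outer film = 1/(h·4πr_o²) = 1/(29.8×4π×1.048²) = 0.002431 K/W
R_total = 0.05289 K/W
Q = ΔT/R_total = 133/0.05289

Q ≈ 2510 W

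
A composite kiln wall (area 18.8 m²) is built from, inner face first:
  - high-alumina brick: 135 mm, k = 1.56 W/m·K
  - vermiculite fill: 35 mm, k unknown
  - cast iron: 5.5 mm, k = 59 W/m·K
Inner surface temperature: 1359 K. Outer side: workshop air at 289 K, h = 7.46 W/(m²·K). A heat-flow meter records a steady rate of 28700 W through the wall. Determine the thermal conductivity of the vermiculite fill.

Treating each layer as a thermal resistance in series:
R_high-alumina brick = L/(kA) = 0.135/(1.56×18.8) = 0.004603 K/W
R_cast iron = L/(kA) = 0.0055/(59×18.8) = 4.959×10^-6 K/W
R_outer film = 1/(h_o·A) = 1/(7.46×18.8) = 0.00713 K/W
Sum of known resistances R_other = 0.01174 K/W
Total R = ΔT/Q = 1070/28700 = 0.03728 K/W
R_vermiculite fill = R_total − R_other = 0.02554 K/W
k = L/(R·A) = 0.035/(0.02554×18.8)

k ≈ 0.0729 W/(m·K)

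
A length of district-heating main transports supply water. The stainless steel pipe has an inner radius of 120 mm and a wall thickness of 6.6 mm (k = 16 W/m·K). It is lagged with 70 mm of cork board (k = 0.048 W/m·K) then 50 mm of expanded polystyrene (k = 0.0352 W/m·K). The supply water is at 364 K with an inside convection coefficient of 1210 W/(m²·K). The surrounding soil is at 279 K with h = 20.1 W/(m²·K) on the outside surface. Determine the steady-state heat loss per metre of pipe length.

Cylindrical conduction, so R = ln(r₂/r₁)/(2πkL) per layer, in series:
R_inner film = 1/(h_i·2πr₁L) = 1/(1210×2π×0.12×1) = 0.001096 K/W
R_stainless steel pipe wall = ln(126.6/120)/(2π×16×1) = 5.326×10^-4 K/W
R_cork board = ln(196.6/126.6)/(2π×0.048×1) = 1.459 K/W
R_expanded polystyrene = ln(246.6/196.6)/(2π×0.0352×1) = 1.025 K/W
R_outer film = 1/(h_o·2πr_oL) = 1/(20.1×2π×0.2466×1) = 0.03211 K/W
R_total = 2.518 K/W
Q = ΔT/R_total = 85/2.518

q′ ≈ 33.8 W/m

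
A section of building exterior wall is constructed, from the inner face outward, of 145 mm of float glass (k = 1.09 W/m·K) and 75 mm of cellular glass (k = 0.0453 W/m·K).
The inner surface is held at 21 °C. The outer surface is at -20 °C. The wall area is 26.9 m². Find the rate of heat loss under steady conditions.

Q ≈ 617 W

Using the resistance-network approach (series):
R_float glass = L/(kA) = 0.145/(1.09×26.9) = 0.004945 K/W
R_cellular glass = L/(kA) = 0.075/(0.0453×26.9) = 0.06155 K/W
R_total = 0.06649 K/W
Q = ΔT / R_total = 41 / 0.06649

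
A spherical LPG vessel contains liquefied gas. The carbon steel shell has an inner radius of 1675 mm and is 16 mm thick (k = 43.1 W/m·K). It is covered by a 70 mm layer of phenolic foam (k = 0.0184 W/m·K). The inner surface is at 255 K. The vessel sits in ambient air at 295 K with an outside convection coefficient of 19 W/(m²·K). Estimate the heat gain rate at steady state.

Spherical conduction: R = (1/r_in − 1/r_out)/(4πk) per layer; series-sum.
R_carbon steel shell = (1/1.675 − 1/1.691)/(4π×43.1) = 1.043×10^-5 K/W
R_phenolic foam = (1/1.691 − 1/1.761)/(4π×0.0184) = 0.1017 K/W
R_outer film = 1/(h·4πr_o²) = 1/(19×4π×1.761²) = 0.001351 K/W
R_total = 0.103 K/W
Q = ΔT/R_total = 40/0.103

Q ≈ 388 W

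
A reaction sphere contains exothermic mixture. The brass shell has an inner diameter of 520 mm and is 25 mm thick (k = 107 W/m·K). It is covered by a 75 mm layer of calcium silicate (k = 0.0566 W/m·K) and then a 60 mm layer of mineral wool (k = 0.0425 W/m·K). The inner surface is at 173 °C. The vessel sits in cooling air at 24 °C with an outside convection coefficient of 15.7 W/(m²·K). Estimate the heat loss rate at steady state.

Spherical conduction: R = (1/r_in − 1/r_out)/(4πk) per layer; series-sum.
R_brass shell = (1/0.26 − 1/0.285)/(4π×107) = 2.509×10^-4 K/W
R_calcium silicate = (1/0.285 − 1/0.36)/(4π×0.0566) = 1.028 K/W
R_mineral wool = (1/0.36 − 1/0.42)/(4π×0.0425) = 0.743 K/W
R_outer film = 1/(h·4πr_o²) = 1/(15.7×4π×0.42²) = 0.02873 K/W
R_total = 1.8 K/W
Q = ΔT/R_total = 149/1.8

Q ≈ 82.8 W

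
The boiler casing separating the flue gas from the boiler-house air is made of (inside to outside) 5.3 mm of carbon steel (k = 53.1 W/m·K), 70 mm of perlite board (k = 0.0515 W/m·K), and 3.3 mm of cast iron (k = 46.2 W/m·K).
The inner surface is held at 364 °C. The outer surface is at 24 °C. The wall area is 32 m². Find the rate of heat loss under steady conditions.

Q ≈ 8000 W

Series thermal resistances:
R_carbon steel = L/(kA) = 0.0053/(53.1×32) = 3.119×10^-6 K/W
R_perlite board = L/(kA) = 0.07/(0.0515×32) = 0.04248 K/W
R_cast iron = L/(kA) = 0.0033/(46.2×32) = 2.232×10^-6 K/W
R_total = 0.04248 K/W
Q = ΔT / R_total = 340 / 0.04248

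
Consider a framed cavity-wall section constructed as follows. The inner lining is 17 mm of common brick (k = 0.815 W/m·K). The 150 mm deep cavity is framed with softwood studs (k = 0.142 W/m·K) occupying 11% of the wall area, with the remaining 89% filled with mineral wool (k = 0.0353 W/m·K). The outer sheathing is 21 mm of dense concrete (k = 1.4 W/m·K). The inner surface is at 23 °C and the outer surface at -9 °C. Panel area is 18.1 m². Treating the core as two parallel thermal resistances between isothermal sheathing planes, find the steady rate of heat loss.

Sheathing layers in series; stud and cavity paths in parallel between them.
R_inner = 0.017/(0.815×18.1) = 0.001152 K/W
R_stud  = 0.15/(0.142×0.11×18.1) = 0.5306 K/W
R_cav   = 0.15/(0.0353×0.89×18.1) = 0.2638 K/W
1/R_core = 1/R_stud + 1/R_cav → R_core = 0.1762 K/W
R_outer = 0.021/(1.4×18.1) = 8.287×10^-4 K/W
R_total = 0.1782 K/W
Q = ΔT/R_total = 32/0.1782

Q ≈ 180 W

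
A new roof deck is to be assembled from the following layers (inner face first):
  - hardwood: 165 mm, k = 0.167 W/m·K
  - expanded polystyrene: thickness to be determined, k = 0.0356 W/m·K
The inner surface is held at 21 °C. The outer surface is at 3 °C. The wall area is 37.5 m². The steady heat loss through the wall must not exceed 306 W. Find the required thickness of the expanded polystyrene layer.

L ≈ 43.4 mm

Thermal resistances in series:
R_hardwood = L/(kA) = 0.165/(0.167×37.5) = 0.02635 K/W
Sum of the known resistances R_other = 0.02635 K/W
Required total resistance R_tot = ΔT/Q_allow = 18/306 = 0.05882 K/W
R_expanded polystyrene = R_tot − R_other = 0.03248 K/W
L = R·k·A = 0.03248×0.0356×37.5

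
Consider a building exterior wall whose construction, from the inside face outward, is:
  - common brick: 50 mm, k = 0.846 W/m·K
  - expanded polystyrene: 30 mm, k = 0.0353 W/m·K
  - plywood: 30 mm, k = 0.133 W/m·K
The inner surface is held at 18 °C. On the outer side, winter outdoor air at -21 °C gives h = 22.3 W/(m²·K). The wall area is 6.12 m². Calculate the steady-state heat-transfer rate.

Q ≈ 202 W

Treating each layer as a thermal resistance in series:
R_common brick = L/(kA) = 0.05/(0.846×6.12) = 0.009657 K/W
R_expanded polystyrene = L/(kA) = 0.03/(0.0353×6.12) = 0.1389 K/W
R_plywood = L/(kA) = 0.03/(0.133×6.12) = 0.03686 K/W
R_outer film = 1/(h_o·A) = 1/(22.3×6.12) = 0.007327 K/W
R_total = 0.1927 K/W
Q = ΔT / R_total = 39 / 0.1927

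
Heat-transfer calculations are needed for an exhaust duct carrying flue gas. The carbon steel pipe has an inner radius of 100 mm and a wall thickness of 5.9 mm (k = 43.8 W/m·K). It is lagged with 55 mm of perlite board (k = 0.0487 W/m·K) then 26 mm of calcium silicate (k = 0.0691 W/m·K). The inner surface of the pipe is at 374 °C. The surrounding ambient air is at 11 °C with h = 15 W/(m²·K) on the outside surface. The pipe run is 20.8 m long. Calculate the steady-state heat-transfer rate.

Treating each annulus and film as a series resistance:
R_carbon steel pipe wall = ln(105.9/100)/(2π×43.8×20.8) = 1.001×10^-5 K/W
R_perlite board = ln(160.9/105.9)/(2π×0.0487×20.8) = 0.06572 K/W
R_calcium silicate = ln(186.9/160.9)/(2π×0.0691×20.8) = 0.01659 K/W
R_outer film = 1/(h_o·2πr_oL) = 1/(15×2π×0.1869×20.8) = 0.002729 K/W
R_total = 0.08505 K/W
Q = ΔT/R_total = 363/0.08505

Q ≈ 4270 W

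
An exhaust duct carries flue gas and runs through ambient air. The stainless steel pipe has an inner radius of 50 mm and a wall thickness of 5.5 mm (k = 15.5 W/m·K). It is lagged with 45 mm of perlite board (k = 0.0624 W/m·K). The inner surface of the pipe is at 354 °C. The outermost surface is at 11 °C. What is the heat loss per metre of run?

Radial resistances (cylindrical: R_cond = ln(r_o/r_i)/(2πkL), R_conv = 1/(h·2πrL)):
R_stainless steel pipe wall = ln(55.5/50)/(2π×15.5×1) = 0.001072 K/W
R_perlite board = ln(100.5/55.5)/(2π×0.0624×1) = 1.514 K/W
R_total = 1.516 K/W
Q = ΔT/R_total = 343/1.516

q′ ≈ 226 W/m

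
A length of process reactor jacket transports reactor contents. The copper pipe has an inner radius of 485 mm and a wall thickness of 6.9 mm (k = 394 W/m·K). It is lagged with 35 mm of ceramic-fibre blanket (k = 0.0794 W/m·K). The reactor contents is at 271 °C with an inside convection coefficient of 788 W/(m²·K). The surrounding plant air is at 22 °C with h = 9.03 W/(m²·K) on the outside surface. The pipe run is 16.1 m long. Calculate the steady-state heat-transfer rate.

Radial resistances (cylindrical: R_cond = ln(r_o/r_i)/(2πkL), R_conv = 1/(h·2πrL)):
R_inner film = 1/(h_i·2πr₁L) = 1/(788×2π×0.485×16.1) = 2.587×10^-5 K/W
R_copper pipe wall = ln(491.9/485)/(2π×394×16.1) = 3.544×10^-7 K/W
R_ceramic-fibre blanket = ln(526.9/491.9)/(2π×0.0794×16.1) = 0.008558 K/W
R_outer film = 1/(h_o·2πr_oL) = 1/(9.03×2π×0.5269×16.1) = 0.002078 K/W
R_total = 0.01066 K/W
Q = ΔT/R_total = 249/0.01066

Q ≈ 23400 W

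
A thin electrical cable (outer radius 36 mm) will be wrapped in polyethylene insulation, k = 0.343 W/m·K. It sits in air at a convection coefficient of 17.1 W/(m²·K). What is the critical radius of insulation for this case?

r_cr ≈ 20.1 mm

For a cylinder r_cr = k/h = 0.343/17.1
r_cr = 20.1 mm; since the bare radius (36 mm) is above r_cr, any added insulation will reduce heat loss.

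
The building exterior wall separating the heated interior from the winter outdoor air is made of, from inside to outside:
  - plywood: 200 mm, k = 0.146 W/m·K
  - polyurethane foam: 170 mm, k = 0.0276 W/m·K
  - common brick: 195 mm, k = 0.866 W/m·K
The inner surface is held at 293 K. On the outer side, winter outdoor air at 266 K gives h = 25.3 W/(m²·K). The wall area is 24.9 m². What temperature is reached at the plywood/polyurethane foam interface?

T ≈ 288 K

Thermal resistances in series:
R_plywood = L/(kA) = 0.2/(0.146×24.9) = 0.05501 K/W
R_polyurethane foam = L/(kA) = 0.17/(0.0276×24.9) = 0.2474 K/W
R_common brick = L/(kA) = 0.195/(0.866×24.9) = 0.009043 K/W
R_outer film = 1/(h_o·A) = 1/(25.3×24.9) = 0.001587 K/W
R_total = 0.313 K/W;  Q = ΔT/R_total = 27/0.313 = 86.26 W
T_interface = T_inner − Q·ΣR(inner→interface) = 293 − 86.3×0.05501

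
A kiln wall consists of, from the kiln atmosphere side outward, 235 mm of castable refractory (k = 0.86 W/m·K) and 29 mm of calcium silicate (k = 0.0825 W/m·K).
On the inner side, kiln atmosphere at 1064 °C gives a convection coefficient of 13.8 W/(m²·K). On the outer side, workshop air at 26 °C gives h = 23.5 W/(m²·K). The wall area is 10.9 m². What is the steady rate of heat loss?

Q ≈ 15300 W

Thermal resistances in series:
R_inner film = 1/(h_i·A) = 1/(13.8×10.9) = 0.006648 K/W
R_castable refractory = L/(kA) = 0.235/(0.86×10.9) = 0.02507 K/W
R_calcium silicate = L/(kA) = 0.029/(0.0825×10.9) = 0.03225 K/W
R_outer film = 1/(h_o·A) = 1/(23.5×10.9) = 0.003904 K/W
R_total = 0.06787 K/W
Q = ΔT / R_total = 1038 / 0.06787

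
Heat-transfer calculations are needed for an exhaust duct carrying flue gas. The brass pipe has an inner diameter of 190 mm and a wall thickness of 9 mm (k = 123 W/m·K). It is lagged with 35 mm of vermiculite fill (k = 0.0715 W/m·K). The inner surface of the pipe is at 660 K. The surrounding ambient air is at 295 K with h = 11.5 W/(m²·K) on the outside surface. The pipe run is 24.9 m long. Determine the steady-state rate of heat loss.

Q ≈ 12200 W

Treating each annulus and film as a series resistance:
R_brass pipe wall = ln(104/95)/(2π×123×24.9) = 4.704×10^-6 K/W
R_vermiculite fill = ln(139/104)/(2π×0.0715×24.9) = 0.02593 K/W
R_outer film = 1/(h_o·2πr_oL) = 1/(11.5×2π×0.139×24.9) = 0.003999 K/W
R_total = 0.02994 K/W
Q = ΔT/R_total = 365/0.02994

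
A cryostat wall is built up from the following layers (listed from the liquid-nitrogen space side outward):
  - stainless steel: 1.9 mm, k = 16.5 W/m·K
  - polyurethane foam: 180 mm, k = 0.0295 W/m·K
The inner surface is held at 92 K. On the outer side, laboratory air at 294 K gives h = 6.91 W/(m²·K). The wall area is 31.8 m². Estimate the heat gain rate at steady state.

Q ≈ 1030 W

Series thermal resistances:
R_stainless steel = L/(kA) = 0.0019/(16.5×31.8) = 3.621×10^-6 K/W
R_polyurethane foam = L/(kA) = 0.18/(0.0295×31.8) = 0.1919 K/W
R_outer film = 1/(h_o·A) = 1/(6.91×31.8) = 0.004551 K/W
R_total = 0.1964 K/W
Q = ΔT / R_total = 202 / 0.1964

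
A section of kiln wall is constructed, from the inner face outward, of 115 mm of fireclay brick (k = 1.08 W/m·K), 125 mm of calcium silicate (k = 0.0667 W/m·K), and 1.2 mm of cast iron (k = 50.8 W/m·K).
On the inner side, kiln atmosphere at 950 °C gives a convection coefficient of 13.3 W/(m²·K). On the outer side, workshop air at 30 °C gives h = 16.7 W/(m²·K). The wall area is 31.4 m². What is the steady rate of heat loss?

Q ≈ 13700 W

Series thermal resistances:
R_inner film = 1/(h_i·A) = 1/(13.3×31.4) = 0.002395 K/W
R_fireclay brick = L/(kA) = 0.115/(1.08×31.4) = 0.003391 K/W
R_calcium silicate = L/(kA) = 0.125/(0.0667×31.4) = 0.05968 K/W
R_cast iron = L/(kA) = 0.0012/(50.8×31.4) = 7.523×10^-7 K/W
R_outer film = 1/(h_o·A) = 1/(16.7×31.4) = 0.001907 K/W
R_total = 0.06738 K/W
Q = ΔT / R_total = 920 / 0.06738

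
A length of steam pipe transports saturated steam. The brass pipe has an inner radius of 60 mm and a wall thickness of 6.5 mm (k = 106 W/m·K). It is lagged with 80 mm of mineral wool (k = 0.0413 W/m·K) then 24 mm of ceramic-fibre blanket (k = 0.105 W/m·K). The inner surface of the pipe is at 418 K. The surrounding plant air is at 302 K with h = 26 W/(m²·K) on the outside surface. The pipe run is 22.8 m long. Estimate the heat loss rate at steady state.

Treating each annulus and film as a series resistance:
R_brass pipe wall = ln(66.5/60)/(2π×106×22.8) = 6.774×10^-6 K/W
R_mineral wool = ln(146.5/66.5)/(2π×0.0413×22.8) = 0.1335 K/W
R_ceramic-fibre blanket = ln(170.5/146.5)/(2π×0.105×22.8) = 0.01009 K/W
R_outer film = 1/(h_o·2πr_oL) = 1/(26×2π×0.1705×22.8) = 0.001575 K/W
R_total = 0.1452 K/W
Q = ΔT/R_total = 116/0.1452

Q ≈ 799 W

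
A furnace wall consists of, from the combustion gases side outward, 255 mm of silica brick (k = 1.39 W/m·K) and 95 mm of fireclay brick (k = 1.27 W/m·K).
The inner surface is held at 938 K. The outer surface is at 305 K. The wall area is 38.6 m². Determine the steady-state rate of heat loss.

Model the wall as resistances in series:
R_silica brick = L/(kA) = 0.255/(1.39×38.6) = 0.004753 K/W
R_fireclay brick = L/(kA) = 0.095/(1.27×38.6) = 0.001938 K/W
R_total = 0.006691 K/W
Q = ΔT / R_total = 633 / 0.006691

Q ≈ 94600 W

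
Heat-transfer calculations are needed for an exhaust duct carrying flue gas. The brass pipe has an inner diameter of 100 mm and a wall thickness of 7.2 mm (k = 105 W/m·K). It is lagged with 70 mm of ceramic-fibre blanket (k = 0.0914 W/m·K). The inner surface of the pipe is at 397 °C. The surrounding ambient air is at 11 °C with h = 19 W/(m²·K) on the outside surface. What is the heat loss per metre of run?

q′ ≈ 265 W/m

Cylindrical conduction, so R = ln(r₂/r₁)/(2πkL) per layer, in series:
R_brass pipe wall = ln(57.2/50)/(2π×105×1) = 2.039×10^-4 K/W
R_ceramic-fibre blanket = ln(127.2/57.2)/(2π×0.0914×1) = 1.392 K/W
R_outer film = 1/(h_o·2πr_oL) = 1/(19×2π×0.1272×1) = 0.06585 K/W
R_total = 1.458 K/W
Q = ΔT/R_total = 386/1.458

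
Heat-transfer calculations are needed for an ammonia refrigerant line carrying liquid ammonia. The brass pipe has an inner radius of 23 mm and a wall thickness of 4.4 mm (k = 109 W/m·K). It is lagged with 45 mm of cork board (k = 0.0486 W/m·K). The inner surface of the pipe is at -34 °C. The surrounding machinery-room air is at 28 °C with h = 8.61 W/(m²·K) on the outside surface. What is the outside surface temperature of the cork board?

T ≈ 23.4 °C

Treating each annulus and film as a series resistance:
R_brass pipe wall = ln(27.4/23)/(2π×109×1) = 2.556×10^-4 K/W
R_cork board = ln(72.4/27.4)/(2π×0.0486×1) = 3.182 K/W
R_outer film = 1/(h_o·2πr_oL) = 1/(8.61×2π×0.0724×1) = 0.2553 K/W
R_total = 3.438 K/W
Q = ΔT/R_total = 62/3.438
Q = 18 W/m
T_interface = T_inner + Q·ΣR(inner→interface) = -34 + 18×3.182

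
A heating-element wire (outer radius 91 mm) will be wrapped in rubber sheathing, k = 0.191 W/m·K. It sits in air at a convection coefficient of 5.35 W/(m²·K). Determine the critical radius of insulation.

r_cr ≈ 35.7 mm

For a cylinder r_cr = k/h = 0.191/5.35
r_cr = 35.7 mm; since the bare radius (91 mm) is above r_cr, any added insulation will reduce heat loss.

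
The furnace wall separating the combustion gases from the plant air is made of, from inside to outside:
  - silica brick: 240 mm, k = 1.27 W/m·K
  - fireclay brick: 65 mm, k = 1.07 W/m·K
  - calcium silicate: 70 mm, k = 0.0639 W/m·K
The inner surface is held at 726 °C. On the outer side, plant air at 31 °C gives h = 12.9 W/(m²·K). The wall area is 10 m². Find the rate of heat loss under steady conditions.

Q ≈ 4890 W

Model the wall as resistances in series:
R_silica brick = L/(kA) = 0.24/(1.27×10) = 0.0189 K/W
R_fireclay brick = L/(kA) = 0.065/(1.07×10) = 0.006075 K/W
R_calcium silicate = L/(kA) = 0.07/(0.0639×10) = 0.1095 K/W
R_outer film = 1/(h_o·A) = 1/(12.9×10) = 0.007752 K/W
R_total = 0.1423 K/W
Q = ΔT / R_total = 695 / 0.1423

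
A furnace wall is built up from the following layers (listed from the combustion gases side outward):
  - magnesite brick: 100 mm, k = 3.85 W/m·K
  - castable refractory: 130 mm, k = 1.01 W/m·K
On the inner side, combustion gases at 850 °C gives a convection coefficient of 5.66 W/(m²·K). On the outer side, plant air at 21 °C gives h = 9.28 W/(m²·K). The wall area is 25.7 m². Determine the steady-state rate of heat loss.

Q ≈ 48500 W

Model the wall as resistances in series:
R_inner film = 1/(h_i·A) = 1/(5.66×25.7) = 0.006875 K/W
R_magnesite brick = L/(kA) = 0.1/(3.85×25.7) = 0.001011 K/W
R_castable refractory = L/(kA) = 0.13/(1.01×25.7) = 0.005008 K/W
R_outer film = 1/(h_o·A) = 1/(9.28×25.7) = 0.004193 K/W
R_total = 0.01709 K/W
Q = ΔT / R_total = 829 / 0.01709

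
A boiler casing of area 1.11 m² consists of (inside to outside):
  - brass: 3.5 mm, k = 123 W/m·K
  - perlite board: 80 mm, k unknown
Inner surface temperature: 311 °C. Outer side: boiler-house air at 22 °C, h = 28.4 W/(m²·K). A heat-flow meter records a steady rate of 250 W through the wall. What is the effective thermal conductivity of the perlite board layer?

k ≈ 0.0641 W/(m·K)

Thermal resistances in series:
R_brass = L/(kA) = 0.0035/(123×1.11) = 2.564×10^-5 K/W
R_outer film = 1/(h_o·A) = 1/(28.4×1.11) = 0.03172 K/W
Sum of known resistances R_other = 0.03175 K/W
Total R = ΔT/Q = 289/250 = 1.156 K/W
R_perlite board = R_total − R_other = 1.124 K/W
k = L/(R·A) = 0.08/(1.124×1.11)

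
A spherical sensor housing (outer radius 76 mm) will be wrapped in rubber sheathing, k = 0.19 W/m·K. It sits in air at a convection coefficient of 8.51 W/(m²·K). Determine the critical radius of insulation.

r_cr ≈ 44.7 mm

For a sphere r_cr = 2k/h = 2×0.19/8.51
r_cr = 44.7 mm; since the bare radius (76 mm) is above r_cr, any added insulation will reduce heat loss.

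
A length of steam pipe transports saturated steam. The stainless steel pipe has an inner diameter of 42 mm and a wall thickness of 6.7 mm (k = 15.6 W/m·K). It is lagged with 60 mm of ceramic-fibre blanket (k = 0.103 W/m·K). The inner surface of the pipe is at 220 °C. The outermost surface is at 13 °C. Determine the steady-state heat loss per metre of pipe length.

Per-layer cylindrical resistances, series-summed:
R_stainless steel pipe wall = ln(27.7/21)/(2π×15.6×1) = 0.002825 K/W
R_ceramic-fibre blanket = ln(87.7/27.7)/(2π×0.103×1) = 1.781 K/W
R_total = 1.784 K/W
Q = ΔT/R_total = 207/1.784

q′ ≈ 116 W/m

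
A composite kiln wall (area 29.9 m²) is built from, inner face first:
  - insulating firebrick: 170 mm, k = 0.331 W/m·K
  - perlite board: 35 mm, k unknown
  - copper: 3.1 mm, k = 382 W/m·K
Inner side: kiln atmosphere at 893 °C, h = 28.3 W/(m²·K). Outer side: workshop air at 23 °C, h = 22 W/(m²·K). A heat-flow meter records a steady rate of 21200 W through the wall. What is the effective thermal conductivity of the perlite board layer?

Treating each layer as a thermal resistance in series:
R_inner film = 1/(h_i·A) = 1/(28.3×29.9) = 0.001182 K/W
R_insulating firebrick = L/(kA) = 0.17/(0.331×29.9) = 0.01718 K/W
R_copper = L/(kA) = 0.0031/(382×29.9) = 2.714×10^-7 K/W
R_outer film = 1/(h_o·A) = 1/(22×29.9) = 0.00152 K/W
Sum of known resistances R_other = 0.01988 K/W
Total R = ΔT/Q = 870/21200 = 0.04104 K/W
R_perlite board = R_total − R_other = 0.02116 K/W
k = L/(R·A) = 0.035/(0.02116×29.9)

k ≈ 0.0553 W/(m·K)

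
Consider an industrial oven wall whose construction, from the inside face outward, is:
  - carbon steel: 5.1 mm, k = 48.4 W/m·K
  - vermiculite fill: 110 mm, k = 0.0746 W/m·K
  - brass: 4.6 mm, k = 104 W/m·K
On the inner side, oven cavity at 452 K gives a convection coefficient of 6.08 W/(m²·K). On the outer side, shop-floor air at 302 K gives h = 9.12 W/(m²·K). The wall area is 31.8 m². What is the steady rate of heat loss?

Q ≈ 2730 W

Series thermal resistances:
R_inner film = 1/(h_i·A) = 1/(6.08×31.8) = 0.005172 K/W
R_carbon steel = L/(kA) = 0.0051/(48.4×31.8) = 3.314×10^-6 K/W
R_vermiculite fill = L/(kA) = 0.11/(0.0746×31.8) = 0.04637 K/W
R_brass = L/(kA) = 0.0046/(104×31.8) = 1.391×10^-6 K/W
R_outer film = 1/(h_o·A) = 1/(9.12×31.8) = 0.003448 K/W
R_total = 0.05499 K/W
Q = ΔT / R_total = 150 / 0.05499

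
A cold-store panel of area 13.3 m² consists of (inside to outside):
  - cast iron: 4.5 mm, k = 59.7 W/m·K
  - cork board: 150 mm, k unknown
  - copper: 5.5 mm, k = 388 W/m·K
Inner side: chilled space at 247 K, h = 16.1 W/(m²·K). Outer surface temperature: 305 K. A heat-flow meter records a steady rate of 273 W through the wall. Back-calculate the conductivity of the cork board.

k ≈ 0.0543 W/(m·K)

Series thermal resistances:
R_inner film = 1/(h_i·A) = 1/(16.1×13.3) = 0.00467 K/W
R_cast iron = L/(kA) = 0.0045/(59.7×13.3) = 5.667×10^-6 K/W
R_copper = L/(kA) = 0.0055/(388×13.3) = 1.066×10^-6 K/W
Sum of known resistances R_other = 0.004677 K/W
Total R = ΔT/Q = 58/273 = 0.2125 K/W
R_cork board = R_total − R_other = 0.2078 K/W
k = L/(R·A) = 0.15/(0.2078×13.3)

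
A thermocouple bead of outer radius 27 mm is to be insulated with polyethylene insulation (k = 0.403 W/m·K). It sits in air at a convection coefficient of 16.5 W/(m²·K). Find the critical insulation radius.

For a sphere r_cr = 2k/h = 2×0.403/16.5
r_cr = 48.8 mm; since the bare radius (27 mm) is below r_cr, adding a thin layer of insulation will *increase* heat loss.

r_cr ≈ 48.8 mm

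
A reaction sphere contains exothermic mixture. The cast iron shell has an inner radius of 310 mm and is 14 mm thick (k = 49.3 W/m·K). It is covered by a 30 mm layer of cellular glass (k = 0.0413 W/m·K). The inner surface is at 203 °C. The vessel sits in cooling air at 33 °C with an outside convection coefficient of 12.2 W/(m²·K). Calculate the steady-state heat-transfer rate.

Radial (spherical) resistances in series:
R_cast iron shell = (1/0.31 − 1/0.324)/(4π×49.3) = 2.25×10^-4 K/W
R_cellular glass = (1/0.324 − 1/0.354)/(4π×0.0413) = 0.504 K/W
R_outer film = 1/(h·4πr_o²) = 1/(12.2×4π×0.354²) = 0.05205 K/W
R_total = 0.5563 K/W
Q = ΔT/R_total = 170/0.5563

Q ≈ 306 W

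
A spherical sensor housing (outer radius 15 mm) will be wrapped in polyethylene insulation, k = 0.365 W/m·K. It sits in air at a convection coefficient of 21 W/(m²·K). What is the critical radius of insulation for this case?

For a sphere r_cr = 2k/h = 2×0.365/21
r_cr = 34.8 mm; since the bare radius (15 mm) is below r_cr, adding a thin layer of insulation will *increase* heat loss.

r_cr ≈ 34.8 mm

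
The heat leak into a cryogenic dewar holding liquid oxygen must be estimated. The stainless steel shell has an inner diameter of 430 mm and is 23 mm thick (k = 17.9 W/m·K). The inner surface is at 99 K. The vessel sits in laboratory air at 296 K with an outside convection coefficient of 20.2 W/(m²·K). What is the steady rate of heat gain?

Q ≈ 2750 W

Radial (spherical) resistances in series:
R_stainless steel shell = (1/0.215 − 1/0.238)/(4π×17.9) = 0.001998 K/W
R_outer film = 1/(h·4πr_o²) = 1/(20.2×4π×0.238²) = 0.06955 K/W
R_total = 0.07155 K/W
Q = ΔT/R_total = 197/0.07155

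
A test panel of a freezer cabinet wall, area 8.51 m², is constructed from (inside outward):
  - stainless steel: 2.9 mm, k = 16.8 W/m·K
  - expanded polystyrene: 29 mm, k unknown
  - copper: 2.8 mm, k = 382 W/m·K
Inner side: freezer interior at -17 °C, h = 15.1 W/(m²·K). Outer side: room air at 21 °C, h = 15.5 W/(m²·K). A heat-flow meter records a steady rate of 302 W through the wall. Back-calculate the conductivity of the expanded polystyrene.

k ≈ 0.0309 W/(m·K)

Series thermal resistances:
R_inner film = 1/(h_i·A) = 1/(15.1×8.51) = 0.007782 K/W
R_stainless steel = L/(kA) = 0.0029/(16.8×8.51) = 2.028×10^-5 K/W
R_copper = L/(kA) = 0.0028/(382×8.51) = 8.613×10^-7 K/W
R_outer film = 1/(h_o·A) = 1/(15.5×8.51) = 0.007581 K/W
Sum of known resistances R_other = 0.01538 K/W
Total R = ΔT/Q = 38/302 = 0.1258 K/W
R_expanded polystyrene = R_total − R_other = 0.1104 K/W
k = L/(R·A) = 0.029/(0.1104×8.51)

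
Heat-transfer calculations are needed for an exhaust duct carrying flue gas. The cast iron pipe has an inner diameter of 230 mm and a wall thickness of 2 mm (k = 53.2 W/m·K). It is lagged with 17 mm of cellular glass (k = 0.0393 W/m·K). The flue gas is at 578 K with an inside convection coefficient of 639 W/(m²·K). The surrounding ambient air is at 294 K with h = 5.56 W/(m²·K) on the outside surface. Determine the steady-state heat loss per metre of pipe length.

Treating each annulus and film as a series resistance:
R_inner film = 1/(h_i·2πr₁L) = 1/(639×2π×0.115×1) = 0.002166 K/W
R_cast iron pipe wall = ln(117/115)/(2π×53.2×1) = 5.158×10^-5 K/W
R_cellular glass = ln(134/117)/(2π×0.0393×1) = 0.5494 K/W
R_outer film = 1/(h_o·2πr_oL) = 1/(5.56×2π×0.134×1) = 0.2136 K/W
R_total = 0.7652 K/W
Q = ΔT/R_total = 284/0.7652

q′ ≈ 371 W/m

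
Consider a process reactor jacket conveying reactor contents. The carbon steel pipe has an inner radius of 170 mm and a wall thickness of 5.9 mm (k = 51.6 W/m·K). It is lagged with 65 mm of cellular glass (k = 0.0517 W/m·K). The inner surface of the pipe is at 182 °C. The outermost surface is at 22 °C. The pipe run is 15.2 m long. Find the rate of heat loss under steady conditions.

Q ≈ 2510 W

Radial resistances (cylindrical: R_cond = ln(r_o/r_i)/(2πkL), R_conv = 1/(h·2πrL)):
R_carbon steel pipe wall = ln(175.9/170)/(2π×51.6×15.2) = 6.923×10^-6 K/W
R_cellular glass = ln(240.9/175.9)/(2π×0.0517×15.2) = 0.06369 K/W
R_total = 0.0637 K/W
Q = ΔT/R_total = 160/0.0637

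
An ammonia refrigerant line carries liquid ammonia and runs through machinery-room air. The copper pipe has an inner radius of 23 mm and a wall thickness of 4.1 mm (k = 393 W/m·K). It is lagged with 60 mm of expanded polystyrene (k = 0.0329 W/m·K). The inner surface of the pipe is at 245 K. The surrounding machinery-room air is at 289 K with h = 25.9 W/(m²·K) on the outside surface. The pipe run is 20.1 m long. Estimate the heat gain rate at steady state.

Q ≈ 155 W

For a radial system each layer contributes R = ln(r_out/r_in)/(2πkL); films add R = 1/(hA).
R_copper pipe wall = ln(27.1/23)/(2π×393×20.1) = 3.305×10^-6 K/W
R_expanded polystyrene = ln(87.1/27.1)/(2π×0.0329×20.1) = 0.281 K/W
R_outer film = 1/(h_o·2πr_oL) = 1/(25.9×2π×0.0871×20.1) = 0.00351 K/W
R_total = 0.2845 K/W
Q = ΔT/R_total = 44/0.2845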